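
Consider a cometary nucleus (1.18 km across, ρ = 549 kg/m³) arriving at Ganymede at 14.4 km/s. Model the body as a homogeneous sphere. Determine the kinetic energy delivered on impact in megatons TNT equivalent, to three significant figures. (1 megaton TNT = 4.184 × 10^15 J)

E ≈ 11700 Mt TNT

d = 1180 m; v = 14400 m/s.
Mass m = (π/6) ρ d³ = (π/6) × 549 × (1180)³ = 4.723 × 10^11 kg
E = ½ m v² = 0.5 × 4.723 × 10^11 × (14400)² = 4.897 × 10^19 J
   = 4.897 × 10^19 / 4.184×10^15 = 11704 Mt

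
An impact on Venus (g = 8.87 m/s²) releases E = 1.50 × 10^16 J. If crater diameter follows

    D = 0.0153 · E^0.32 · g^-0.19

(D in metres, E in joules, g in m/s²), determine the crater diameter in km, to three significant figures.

D ≈ 1.52 km

E^0.32 = (1.50 × 10^16)^0.32 = 1.501 × 10^5
g^-0.19 = 8.87^-0.19 = 0.6605
D = 0.0153 × 1.501 × 10^5 × 0.6605 = 1517 m
   = 1.517 km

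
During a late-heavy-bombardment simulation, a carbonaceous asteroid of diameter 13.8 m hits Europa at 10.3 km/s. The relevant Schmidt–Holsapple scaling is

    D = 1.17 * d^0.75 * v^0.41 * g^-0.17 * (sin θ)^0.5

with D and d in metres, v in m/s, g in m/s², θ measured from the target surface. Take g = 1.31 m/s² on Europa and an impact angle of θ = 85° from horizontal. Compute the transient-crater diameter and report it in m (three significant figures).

D ≈ 353 m

In SI units: v = 10300 m/s.
d^0.75 = 13.8^0.75 = 7.160
v^0.41 = 10300^0.41 = 44.18
g^-0.17 = 1.31^-0.17 = 0.9551
(sin 85°)^0.5 = 0.9962^0.5 = 0.9981
D = 1.17 × 7.160 × 44.18 × 0.9551 × 0.9981 = 352.8 m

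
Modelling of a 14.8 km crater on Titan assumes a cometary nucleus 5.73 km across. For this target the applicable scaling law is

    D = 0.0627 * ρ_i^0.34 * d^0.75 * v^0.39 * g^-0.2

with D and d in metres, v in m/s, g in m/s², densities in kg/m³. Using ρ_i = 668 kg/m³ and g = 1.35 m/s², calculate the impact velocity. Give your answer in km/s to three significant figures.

v ≈ 14.3 km/s

Rearranging for v: v = [D / (0.0627 · 668^0.34 · 5730^0.75 · 1.35^-0.2)]^(1/0.39).
D = 14800 m.
668^0.34 = 9.129
5730^0.75 = 658.6
1.35^-0.2 = 0.9417
Denominator = 0.0627 × 9.129 × 658.6 × 0.9417 = 355.0
D / 355.0 = 14800 / 355.0 = 41.69
v = 41.69^(1/0.39) = 41.69^2.5641 = 14254 m/s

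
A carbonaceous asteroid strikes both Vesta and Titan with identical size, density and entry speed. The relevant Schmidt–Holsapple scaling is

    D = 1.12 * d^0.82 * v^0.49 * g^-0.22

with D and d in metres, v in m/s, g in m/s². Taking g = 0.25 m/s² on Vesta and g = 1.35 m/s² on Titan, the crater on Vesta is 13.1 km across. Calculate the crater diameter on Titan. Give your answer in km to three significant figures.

D ≈ 9.04 km

All impactor-dependent factors cancel in the ratio, leaving D_Titan/D_Vesta = (g_Titan/g_Vesta)^-0.22.
(1.35/0.25)^-0.22 = 5.400^-0.22 = 0.6900
D_Titan = 0.6900 × 13.1 km = 9.04 km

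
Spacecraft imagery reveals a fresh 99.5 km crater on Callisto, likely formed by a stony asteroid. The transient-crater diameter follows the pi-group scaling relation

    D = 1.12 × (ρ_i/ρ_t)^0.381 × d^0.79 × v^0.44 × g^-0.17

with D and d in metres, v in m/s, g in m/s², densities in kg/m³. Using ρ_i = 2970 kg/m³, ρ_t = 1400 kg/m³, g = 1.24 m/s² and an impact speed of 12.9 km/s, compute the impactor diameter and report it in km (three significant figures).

Rearranging for d: d = [D / (1.12 · (2970/1400)^0.381 · 12900^0.44 · 1.24^-0.17)]^(1/0.79).
D = 99500 m.
(2970/1400)^0.381 = 1.332
12900^0.44 = 64.37
1.24^-0.17 = 0.9641
Denominator = 1.12 × 1.332 × 64.37 × 0.9641 = 92.58
D / 92.58 = 99500 / 92.58 = 1075
d = 1075^(1/0.79) = 1075^1.2658 = 6873 m

d ≈ 6.87 km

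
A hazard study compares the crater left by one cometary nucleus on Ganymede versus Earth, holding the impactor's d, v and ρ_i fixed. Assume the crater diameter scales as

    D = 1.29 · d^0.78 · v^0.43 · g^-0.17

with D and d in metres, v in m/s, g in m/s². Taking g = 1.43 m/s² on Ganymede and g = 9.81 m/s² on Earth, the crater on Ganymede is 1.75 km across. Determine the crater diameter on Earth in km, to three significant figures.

D ≈ 1.26 km

All impactor-dependent factors cancel in the ratio, leaving D_Earth/D_Ganymede = (g_Earth/g_Ganymede)^-0.17.
(9.81/1.43)^-0.17 = 6.860^-0.17 = 0.7208
D_Earth = 0.7208 × 1.75 km = 1.26 km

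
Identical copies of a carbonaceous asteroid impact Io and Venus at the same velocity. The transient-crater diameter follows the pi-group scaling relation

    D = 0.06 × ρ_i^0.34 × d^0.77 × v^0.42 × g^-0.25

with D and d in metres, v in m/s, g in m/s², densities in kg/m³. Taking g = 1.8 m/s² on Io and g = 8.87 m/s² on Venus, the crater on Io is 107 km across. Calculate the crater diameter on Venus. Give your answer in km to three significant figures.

All impactor-dependent factors cancel in the ratio, leaving D_Venus/D_Io = (g_Venus/g_Io)^-0.25.
(8.87/1.8)^-0.25 = 4.928^-0.25 = 0.6712
D_Venus = 0.6712 × 107 km = 71.8 km

D ≈ 71.8 km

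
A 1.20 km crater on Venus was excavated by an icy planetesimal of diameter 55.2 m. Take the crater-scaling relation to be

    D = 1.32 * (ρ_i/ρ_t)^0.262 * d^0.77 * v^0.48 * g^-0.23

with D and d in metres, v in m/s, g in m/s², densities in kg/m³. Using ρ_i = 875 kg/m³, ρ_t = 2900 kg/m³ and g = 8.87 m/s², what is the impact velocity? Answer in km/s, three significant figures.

Rearranging for v: v = [D / (1.32 · (875/2900)^0.262 · 55.2^0.77 · 8.87^-0.23)]^(1/0.48).
D = 1200 m.
(875/2900)^0.262 = 0.7306
55.2^0.77 = 21.94
8.87^-0.23 = 0.6053
Denominator = 1.32 × 0.7306 × 21.94 × 0.6053 = 12.81
D / 12.81 = 1200 / 12.81 = 93.68
v = 93.68^(1/0.48) = 93.68^2.0833 = 12809 m/s

v ≈ 12.8 km/s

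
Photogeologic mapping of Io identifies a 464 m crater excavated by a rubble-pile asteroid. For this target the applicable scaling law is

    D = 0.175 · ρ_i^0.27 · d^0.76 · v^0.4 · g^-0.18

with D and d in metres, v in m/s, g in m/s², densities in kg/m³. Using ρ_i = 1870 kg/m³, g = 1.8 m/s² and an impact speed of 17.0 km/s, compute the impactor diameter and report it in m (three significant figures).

d ≈ 15.0 m

Rearranging for d: d = [D / (0.175 · 1870^0.27 · 17000^0.4 · 1.8^-0.18)]^(1/0.76).
1870^0.27 = 7.645
17000^0.4 = 49.22
1.8^-0.18 = 0.8996
Denominator = 0.175 × 7.645 × 49.22 × 0.8996 = 59.24
D / 59.24 = 464 / 59.24 = 7.833
d = 7.833^(1/0.76) = 7.833^1.3158 = 15.00 m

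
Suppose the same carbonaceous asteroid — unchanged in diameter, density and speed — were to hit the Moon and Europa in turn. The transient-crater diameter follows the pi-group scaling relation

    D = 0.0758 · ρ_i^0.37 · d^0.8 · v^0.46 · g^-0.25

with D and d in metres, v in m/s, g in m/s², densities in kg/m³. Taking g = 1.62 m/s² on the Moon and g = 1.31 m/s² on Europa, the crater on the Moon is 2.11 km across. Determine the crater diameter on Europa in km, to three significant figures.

All impactor-dependent factors cancel in the ratio, leaving D_Europa/D_Moon = (g_Europa/g_Moon)^-0.25.
(1.31/1.62)^-0.25 = 0.8086^-0.25 = 1.055
D_Europa = 1.055 × 2.11 km = 2.23 km

D ≈ 2.23 km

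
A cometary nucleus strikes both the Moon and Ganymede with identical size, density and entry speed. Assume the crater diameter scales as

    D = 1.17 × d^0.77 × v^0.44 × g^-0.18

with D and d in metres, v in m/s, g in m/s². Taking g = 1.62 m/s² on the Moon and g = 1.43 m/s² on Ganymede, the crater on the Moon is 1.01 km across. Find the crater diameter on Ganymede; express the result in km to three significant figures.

D ≈ 1.03 km

All impactor-dependent factors cancel in the ratio, leaving D_Ganymede/D_Moon = (g_Ganymede/g_Moon)^-0.18.
(1.43/1.62)^-0.18 = 0.8827^-0.18 = 1.023
D_Ganymede = 1.023 × 1.01 km = 1.03 km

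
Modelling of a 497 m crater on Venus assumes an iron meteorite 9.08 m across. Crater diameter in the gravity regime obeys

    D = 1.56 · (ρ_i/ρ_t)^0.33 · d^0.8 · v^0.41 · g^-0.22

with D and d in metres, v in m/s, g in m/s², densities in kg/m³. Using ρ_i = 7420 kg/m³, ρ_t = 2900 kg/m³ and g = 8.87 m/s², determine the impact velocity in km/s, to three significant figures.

v ≈ 26.1 km/s

Rearranging for v: v = [D / (1.56 · (7420/2900)^0.33 · 9.08^0.8 · 8.87^-0.22)]^(1/0.41).
(7420/2900)^0.33 = 1.363
9.08^0.8 = 5.841
8.87^-0.22 = 0.6187
Denominator = 1.56 × 1.363 × 5.841 × 0.6187 = 7.684
D / 7.684 = 497 / 7.684 = 64.68
v = 64.68^(1/0.41) = 64.68^2.439 = 26090 m/s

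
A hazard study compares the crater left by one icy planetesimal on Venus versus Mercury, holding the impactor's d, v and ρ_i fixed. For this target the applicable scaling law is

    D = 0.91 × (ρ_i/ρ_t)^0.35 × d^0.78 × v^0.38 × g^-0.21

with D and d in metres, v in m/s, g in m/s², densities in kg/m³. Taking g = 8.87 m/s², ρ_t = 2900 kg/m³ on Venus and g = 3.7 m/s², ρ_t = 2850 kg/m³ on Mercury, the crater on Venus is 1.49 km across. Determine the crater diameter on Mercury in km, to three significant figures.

The impactor-only factors (d, v, ρ_i) cancel in the ratio, leaving D_Mercury/D_Venus = (g_Mercury/g_Venus)^-0.21 · (ρ_t,Venus/ρ_t,Mercury)^0.35.
(3.7/8.87)^-0.21 = 0.4171^-0.21 = 1.202
(2900/2850)^0.35 = 1.018^0.35 = 1.006
Ratio = 1.202 × 1.006 = 1.209
D_Mercury = 1.209 × 1.49 km = 1.80 km

D ≈ 1.80 km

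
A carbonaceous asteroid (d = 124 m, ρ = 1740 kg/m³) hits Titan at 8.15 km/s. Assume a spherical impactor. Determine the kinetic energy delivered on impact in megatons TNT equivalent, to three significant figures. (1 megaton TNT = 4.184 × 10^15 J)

v = 8150 m/s.
Mass m = (π/6) ρ d³ = (π/6) × 1740 × (124)³ = 1.737 × 10^9 kg
E = ½ m v² = 0.5 × 1.737 × 10^9 × (8150)² = 5.769 × 10^16 J
   = 5.769 × 10^16 / 4.184×10^15 = 13.79 Mt

E ≈ 13.8 Mt TNT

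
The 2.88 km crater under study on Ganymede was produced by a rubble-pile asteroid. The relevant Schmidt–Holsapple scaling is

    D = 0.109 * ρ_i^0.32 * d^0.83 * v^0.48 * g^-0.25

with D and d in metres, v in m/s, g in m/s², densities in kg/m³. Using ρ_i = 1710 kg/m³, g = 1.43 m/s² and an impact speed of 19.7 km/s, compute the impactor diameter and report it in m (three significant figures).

d ≈ 44.1 m

Rearranging for d: d = [D / (0.109 · 1710^0.32 · 19700^0.48 · 1.43^-0.25)]^(1/0.83).
D = 2880 m.
1710^0.32 = 10.83
19700^0.48 = 115.2
1.43^-0.25 = 0.9145
Denominator = 0.109 × 10.83 × 115.2 × 0.9145 = 124.4
D / 124.4 = 2880 / 124.4 = 23.15
d = 23.15^(1/0.83) = 23.15^1.2048 = 44.06 m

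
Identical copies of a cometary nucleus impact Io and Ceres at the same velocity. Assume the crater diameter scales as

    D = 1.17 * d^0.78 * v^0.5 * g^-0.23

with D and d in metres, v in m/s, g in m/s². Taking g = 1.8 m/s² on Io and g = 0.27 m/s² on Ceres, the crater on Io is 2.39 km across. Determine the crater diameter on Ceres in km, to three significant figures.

D ≈ 3.70 km

All impactor-dependent factors cancel in the ratio, leaving D_Ceres/D_Io = (g_Ceres/g_Io)^-0.23.
(0.27/1.8)^-0.23 = 0.1500^-0.23 = 1.547
D_Ceres = 1.547 × 2.39 km = 3.70 km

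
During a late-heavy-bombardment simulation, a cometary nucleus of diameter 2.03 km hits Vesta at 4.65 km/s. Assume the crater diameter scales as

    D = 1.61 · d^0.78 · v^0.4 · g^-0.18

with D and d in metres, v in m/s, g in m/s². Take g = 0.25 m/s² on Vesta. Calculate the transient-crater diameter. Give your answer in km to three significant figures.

D ≈ 23.0 km

In SI units: d = 2030 m, v = 4650 m/s.
d^0.78 = 2030^0.78 = 380.1
v^0.4 = 4650^0.4 = 29.31
g^-0.18 = 0.25^-0.18 = 1.283
D = 1.61 × 380.1 × 29.31 × 1.283 = 23013 m
   = 23.01 km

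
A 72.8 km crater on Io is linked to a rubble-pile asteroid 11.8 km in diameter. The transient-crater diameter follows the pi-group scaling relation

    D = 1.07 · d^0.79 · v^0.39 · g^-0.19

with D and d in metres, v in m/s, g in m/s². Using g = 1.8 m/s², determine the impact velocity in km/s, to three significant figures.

Rearranging for v: v = [D / (1.07 · 11800^0.79 · 1.8^-0.19)]^(1/0.39).
D = 72800 m.
11800^0.79 = 1647
1.8^-0.19 = 0.8943
Denominator = 1.07 × 1647 × 0.8943 = 1576
D / 1576 = 72800 / 1576 = 46.19
v = 46.19^(1/0.39) = 46.19^2.5641 = 18538 m/s

v ≈ 18.5 km/s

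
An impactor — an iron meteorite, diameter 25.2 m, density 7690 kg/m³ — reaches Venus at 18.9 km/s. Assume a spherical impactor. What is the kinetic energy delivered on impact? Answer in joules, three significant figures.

E ≈ 1.15 × 10^16 J

v = 18900 m/s.
Mass m = (π/6) ρ d³ = (π/6) × 7690 × (25.2)³ = 6.444 × 10^7 kg
E = ½ m v² = 0.5 × 6.444 × 10^7 × (18900)² = 1.151 × 10^16 J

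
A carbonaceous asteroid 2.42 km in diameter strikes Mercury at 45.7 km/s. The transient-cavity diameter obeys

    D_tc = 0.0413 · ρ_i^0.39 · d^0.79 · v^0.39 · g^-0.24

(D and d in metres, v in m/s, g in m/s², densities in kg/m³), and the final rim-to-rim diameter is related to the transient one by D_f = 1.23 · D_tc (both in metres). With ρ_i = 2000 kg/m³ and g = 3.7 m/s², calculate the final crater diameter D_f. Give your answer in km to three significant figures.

D_f ≈ 22.3 km

In SI: d = 2420 m, v = 45700 m/s.
ρ_i^0.39 = 2000^0.39 = 19.38
d^0.79 = 2420^0.79 = 471.2
v^0.39 = 45700^0.39 = 65.67
g^-0.24 = 3.7^-0.24 = 0.7305
D_tc = 0.0413 × 19.38 × 471.2 × 65.67 × 0.7305 = 18090 m
D_f = 1.23 × 18090 = 22251 m
     = 22.25 km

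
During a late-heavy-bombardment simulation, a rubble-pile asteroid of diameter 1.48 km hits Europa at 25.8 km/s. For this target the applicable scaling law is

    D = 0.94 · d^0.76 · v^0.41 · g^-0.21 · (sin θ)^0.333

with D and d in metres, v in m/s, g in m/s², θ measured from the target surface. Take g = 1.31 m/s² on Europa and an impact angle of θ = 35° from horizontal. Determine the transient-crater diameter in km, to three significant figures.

In SI units: d = 1480 m, v = 25800 m/s.
d^0.76 = 1480^0.76 = 256.7
v^0.41 = 25800^0.41 = 64.38
g^-0.21 = 1.31^-0.21 = 0.9449
(sin 35°)^0.333 = 0.5736^0.333 = 0.8310
D = 0.94 × 256.7 × 64.38 × 0.9449 × 0.8310 = 12198 m
   = 12.20 km

D ≈ 12.2 km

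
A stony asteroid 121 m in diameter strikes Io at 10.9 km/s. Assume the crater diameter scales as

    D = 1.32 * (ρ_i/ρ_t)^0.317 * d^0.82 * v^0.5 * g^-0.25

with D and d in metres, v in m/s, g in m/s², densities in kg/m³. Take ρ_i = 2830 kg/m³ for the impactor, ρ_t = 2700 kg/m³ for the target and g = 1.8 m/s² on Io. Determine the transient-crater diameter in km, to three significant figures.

D ≈ 6.16 km

In SI units: v = 10900 m/s.
(ρ_i/ρ_t)^0.317 = (2830/2700)^0.317 = 1.015
d^0.82 = 121^0.82 = 51.04
v^0.5 = 10900^0.5 = 104.4
g^-0.25 = 1.8^-0.25 = 0.8633
D = 1.32 × 1.015 × 51.04 × 104.4 × 0.8633 = 6163 m
   = 6.163 km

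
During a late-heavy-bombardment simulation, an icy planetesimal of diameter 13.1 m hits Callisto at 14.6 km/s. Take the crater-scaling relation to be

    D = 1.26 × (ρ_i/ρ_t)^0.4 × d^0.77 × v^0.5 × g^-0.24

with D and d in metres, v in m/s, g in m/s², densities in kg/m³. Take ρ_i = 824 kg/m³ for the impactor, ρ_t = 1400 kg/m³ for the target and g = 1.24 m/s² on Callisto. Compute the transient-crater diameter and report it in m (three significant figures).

D ≈ 848 m

In SI units: v = 14600 m/s.
(ρ_i/ρ_t)^0.4 = (824/1400)^0.4 = 0.8089
d^0.77 = 13.1^0.77 = 7.249
v^0.5 = 14600^0.5 = 120.8
g^-0.24 = 1.24^-0.24 = 0.9497
D = 1.26 × 0.8089 × 7.249 × 120.8 × 0.9497 = 847.6 m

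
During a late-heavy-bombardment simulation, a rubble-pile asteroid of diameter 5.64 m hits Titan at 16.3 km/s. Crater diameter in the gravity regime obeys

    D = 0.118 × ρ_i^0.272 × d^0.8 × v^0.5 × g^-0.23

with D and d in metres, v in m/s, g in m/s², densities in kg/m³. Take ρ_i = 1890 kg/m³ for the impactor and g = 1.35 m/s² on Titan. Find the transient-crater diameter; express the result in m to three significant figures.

In SI units: v = 16300 m/s.
ρ_i^0.272 = 1890^0.272 = 7.784
d^0.8 = 5.64^0.8 = 3.990
v^0.5 = 16300^0.5 = 127.7
g^-0.23 = 1.35^-0.23 = 0.9333
D = 0.118 × 7.784 × 3.990 × 127.7 × 0.9333 = 436.8 m

D ≈ 437 m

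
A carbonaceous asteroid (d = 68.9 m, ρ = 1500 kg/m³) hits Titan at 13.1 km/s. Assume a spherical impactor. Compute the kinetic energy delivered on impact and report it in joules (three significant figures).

E ≈ 2.20 × 10^16 J

v = 13100 m/s.
Mass m = (π/6) ρ d³ = (π/6) × 1500 × (68.9)³ = 2.569 × 10^8 kg
E = ½ m v² = 0.5 × 2.569 × 10^8 × (13100)² = 2.204 × 10^16 J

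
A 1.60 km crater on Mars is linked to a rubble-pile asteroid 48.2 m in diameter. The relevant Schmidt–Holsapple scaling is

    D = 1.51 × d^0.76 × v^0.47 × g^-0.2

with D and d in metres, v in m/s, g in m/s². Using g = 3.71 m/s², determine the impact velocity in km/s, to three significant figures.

v ≈ 9.06 km/s

Rearranging for v: v = [D / (1.51 · 48.2^0.76 · 3.71^-0.2)]^(1/0.47).
D = 1600 m.
48.2^0.76 = 19.02
3.71^-0.2 = 0.7694
Denominator = 1.51 × 19.02 × 0.7694 = 22.10
D / 22.10 = 1600 / 22.10 = 72.40
v = 72.40^(1/0.47) = 72.40^2.1277 = 9057 m/s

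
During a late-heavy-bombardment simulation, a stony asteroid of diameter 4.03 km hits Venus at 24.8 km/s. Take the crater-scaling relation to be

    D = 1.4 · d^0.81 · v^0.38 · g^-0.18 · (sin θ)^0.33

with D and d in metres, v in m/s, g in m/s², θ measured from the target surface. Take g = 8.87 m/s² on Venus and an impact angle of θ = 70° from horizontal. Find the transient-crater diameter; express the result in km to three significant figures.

D ≈ 36.0 km

In SI units: d = 4030 m, v = 24800 m/s.
d^0.81 = 4030^0.81 = 832.3
v^0.38 = 24800^0.38 = 46.76
g^-0.18 = 8.87^-0.18 = 0.6751
(sin 70°)^0.33 = 0.9397^0.33 = 0.9797
D = 1.4 × 832.3 × 46.76 × 0.6751 × 0.9797 = 36037 m
   = 36.04 km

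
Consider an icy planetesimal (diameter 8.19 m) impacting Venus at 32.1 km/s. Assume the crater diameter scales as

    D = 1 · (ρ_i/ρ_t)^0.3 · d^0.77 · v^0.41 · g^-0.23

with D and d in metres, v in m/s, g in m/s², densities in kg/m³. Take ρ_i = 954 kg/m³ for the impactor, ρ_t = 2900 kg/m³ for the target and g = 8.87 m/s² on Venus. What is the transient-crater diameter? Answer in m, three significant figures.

In SI units: v = 32100 m/s.
(ρ_i/ρ_t)^0.3 = (954/2900)^0.3 = 0.7164
d^0.77 = 8.19^0.77 = 5.049
v^0.41 = 32100^0.41 = 70.42
g^-0.23 = 8.87^-0.23 = 0.6053
D = 1 × 0.7164 × 5.049 × 70.42 × 0.6053 = 154.2 m

D ≈ 154 m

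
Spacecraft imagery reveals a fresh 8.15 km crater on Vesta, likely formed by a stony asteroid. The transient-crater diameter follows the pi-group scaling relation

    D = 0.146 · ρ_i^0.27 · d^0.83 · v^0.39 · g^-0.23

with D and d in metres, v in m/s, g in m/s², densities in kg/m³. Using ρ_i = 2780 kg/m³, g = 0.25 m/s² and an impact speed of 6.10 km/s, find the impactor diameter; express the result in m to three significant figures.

d ≈ 450 m

Rearranging for d: d = [D / (0.146 · 2780^0.27 · 6100^0.39 · 0.25^-0.23)]^(1/0.83).
D = 8150 m.
2780^0.27 = 8.509
6100^0.39 = 29.94
0.25^-0.23 = 1.376
Denominator = 0.146 × 8.509 × 29.94 × 1.376 = 51.18
D / 51.18 = 8150 / 51.18 = 159.2
d = 159.2^(1/0.83) = 159.2^1.2048 = 449.7 m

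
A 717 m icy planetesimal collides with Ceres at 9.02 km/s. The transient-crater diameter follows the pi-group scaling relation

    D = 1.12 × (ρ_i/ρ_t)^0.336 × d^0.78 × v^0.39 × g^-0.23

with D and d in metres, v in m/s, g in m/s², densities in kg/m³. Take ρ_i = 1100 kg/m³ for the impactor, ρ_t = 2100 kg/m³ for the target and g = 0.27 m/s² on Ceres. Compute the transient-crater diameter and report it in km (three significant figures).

In SI units: v = 9020 m/s.
(ρ_i/ρ_t)^0.336 = (1100/2100)^0.336 = 0.8047
d^0.78 = 717^0.78 = 168.8
v^0.39 = 9020^0.39 = 34.88
g^-0.23 = 0.27^-0.23 = 1.351
D = 1.12 × 0.8047 × 168.8 × 34.88 × 1.351 = 7169 m
   = 7.169 km

D ≈ 7.17 km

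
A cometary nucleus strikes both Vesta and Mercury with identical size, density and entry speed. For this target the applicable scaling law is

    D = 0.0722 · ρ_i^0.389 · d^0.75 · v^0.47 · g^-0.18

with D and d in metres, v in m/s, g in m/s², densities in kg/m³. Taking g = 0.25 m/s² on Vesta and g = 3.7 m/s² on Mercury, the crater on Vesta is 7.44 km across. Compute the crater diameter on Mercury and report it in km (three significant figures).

D ≈ 4.58 km

All impactor-dependent factors cancel in the ratio, leaving D_Mercury/D_Vesta = (g_Mercury/g_Vesta)^-0.18.
(3.7/0.25)^-0.18 = 14.80^-0.18 = 0.6157
D_Mercury = 0.6157 × 7.44 km = 4.58 km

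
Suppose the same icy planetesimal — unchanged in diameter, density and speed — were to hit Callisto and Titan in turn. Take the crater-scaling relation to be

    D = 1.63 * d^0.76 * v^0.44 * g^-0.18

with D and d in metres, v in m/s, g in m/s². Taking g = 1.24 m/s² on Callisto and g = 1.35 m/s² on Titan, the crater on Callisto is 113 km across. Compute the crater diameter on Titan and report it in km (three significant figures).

All impactor-dependent factors cancel in the ratio, leaving D_Titan/D_Callisto = (g_Titan/g_Callisto)^-0.18.
(1.35/1.24)^-0.18 = 1.089^-0.18 = 0.9848
D_Titan = 0.9848 × 113 km = 111 km

D ≈ 111 km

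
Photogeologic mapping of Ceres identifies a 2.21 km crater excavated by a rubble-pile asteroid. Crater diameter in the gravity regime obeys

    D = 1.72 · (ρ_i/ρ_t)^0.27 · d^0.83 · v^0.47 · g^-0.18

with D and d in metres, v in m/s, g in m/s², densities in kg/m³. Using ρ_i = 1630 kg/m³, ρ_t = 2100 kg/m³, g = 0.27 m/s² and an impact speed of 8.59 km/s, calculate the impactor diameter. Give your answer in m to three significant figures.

Rearranging for d: d = [D / (1.72 · (1630/2100)^0.27 · 8590^0.47 · 0.27^-0.18)]^(1/0.83).
D = 2210 m.
(1630/2100)^0.27 = 0.9339
8590^0.47 = 70.63
0.27^-0.18 = 1.266
Denominator = 1.72 × 0.9339 × 70.63 × 1.266 = 143.6
D / 143.6 = 2210 / 143.6 = 15.39
d = 15.39^(1/0.83) = 15.39^1.2048 = 26.94 m

d ≈ 26.9 m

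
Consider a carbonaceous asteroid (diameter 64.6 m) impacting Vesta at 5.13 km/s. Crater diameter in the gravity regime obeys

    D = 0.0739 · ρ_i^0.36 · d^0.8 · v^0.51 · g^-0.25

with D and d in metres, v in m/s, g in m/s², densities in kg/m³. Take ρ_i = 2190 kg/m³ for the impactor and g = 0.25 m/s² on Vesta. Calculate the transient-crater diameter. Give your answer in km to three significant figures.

D ≈ 3.65 km

In SI units: v = 5130 m/s.
ρ_i^0.36 = 2190^0.36 = 15.94
d^0.8 = 64.6^0.8 = 28.07
v^0.51 = 5130^0.51 = 78.01
g^-0.25 = 0.25^-0.25 = 1.414
D = 0.0739 × 15.94 × 28.07 × 78.01 × 1.414 = 3647 m
   = 3.647 km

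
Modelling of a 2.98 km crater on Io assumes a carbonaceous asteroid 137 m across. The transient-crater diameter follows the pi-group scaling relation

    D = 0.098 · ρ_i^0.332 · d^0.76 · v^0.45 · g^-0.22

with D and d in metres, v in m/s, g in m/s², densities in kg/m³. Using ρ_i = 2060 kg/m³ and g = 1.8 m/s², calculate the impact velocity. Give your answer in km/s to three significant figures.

v ≈ 10.8 km/s

Rearranging for v: v = [D / (0.098 · 2060^0.332 · 137^0.76 · 1.8^-0.22)]^(1/0.45).
D = 2980 m.
2060^0.332 = 12.60
137^0.76 = 42.06
1.8^-0.22 = 0.8787
Denominator = 0.098 × 12.60 × 42.06 × 0.8787 = 45.64
D / 45.64 = 2980 / 45.64 = 65.29
v = 65.29^(1/0.45) = 65.29^2.2222 = 10788 m/s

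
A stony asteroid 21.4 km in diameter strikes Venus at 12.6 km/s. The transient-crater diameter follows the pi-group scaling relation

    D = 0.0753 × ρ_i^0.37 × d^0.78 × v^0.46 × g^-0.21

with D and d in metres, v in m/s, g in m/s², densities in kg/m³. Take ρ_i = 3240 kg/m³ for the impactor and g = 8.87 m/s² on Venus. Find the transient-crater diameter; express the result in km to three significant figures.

D ≈ 174 km

In SI units: d = 21400 m, v = 12600 m/s.
ρ_i^0.37 = 3240^0.37 = 19.90
d^0.78 = 21400^0.78 = 2386
v^0.46 = 12600^0.46 = 76.94
g^-0.21 = 8.87^-0.21 = 0.6323
D = 0.0753 × 19.90 × 2386 × 76.94 × 0.6323 = 1.739 × 10^5 m
   = 173.9 km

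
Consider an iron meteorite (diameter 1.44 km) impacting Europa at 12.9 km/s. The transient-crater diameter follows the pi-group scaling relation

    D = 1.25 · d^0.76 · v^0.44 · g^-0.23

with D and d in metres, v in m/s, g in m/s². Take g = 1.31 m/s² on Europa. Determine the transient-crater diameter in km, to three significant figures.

D ≈ 19.0 km

In SI units: d = 1440 m, v = 12900 m/s.
d^0.76 = 1440^0.76 = 251.4
v^0.44 = 12900^0.44 = 64.37
g^-0.23 = 1.31^-0.23 = 0.9398
D = 1.25 × 251.4 × 64.37 × 0.9398 = 19011 m
   = 19.01 km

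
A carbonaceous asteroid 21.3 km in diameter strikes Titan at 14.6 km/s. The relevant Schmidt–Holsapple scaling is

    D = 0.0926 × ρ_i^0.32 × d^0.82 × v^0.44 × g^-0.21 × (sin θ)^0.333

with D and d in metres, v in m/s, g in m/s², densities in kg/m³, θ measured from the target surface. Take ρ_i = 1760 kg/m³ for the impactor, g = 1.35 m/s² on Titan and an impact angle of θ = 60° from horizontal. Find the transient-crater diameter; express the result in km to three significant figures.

D ≈ 218 km

In SI units: d = 21300 m, v = 14600 m/s.
ρ_i^0.32 = 1760^0.32 = 10.93
d^0.82 = 21300^0.82 = 3542
v^0.44 = 14600^0.44 = 67.97
g^-0.21 = 1.35^-0.21 = 0.9389
(sin 60°)^0.333 = 0.8660^0.333 = 0.9532
D = 0.0926 × 10.93 × 3542 × 67.97 × 0.9389 × 0.9532 = 2.181 × 10^5 m
   = 218.1 km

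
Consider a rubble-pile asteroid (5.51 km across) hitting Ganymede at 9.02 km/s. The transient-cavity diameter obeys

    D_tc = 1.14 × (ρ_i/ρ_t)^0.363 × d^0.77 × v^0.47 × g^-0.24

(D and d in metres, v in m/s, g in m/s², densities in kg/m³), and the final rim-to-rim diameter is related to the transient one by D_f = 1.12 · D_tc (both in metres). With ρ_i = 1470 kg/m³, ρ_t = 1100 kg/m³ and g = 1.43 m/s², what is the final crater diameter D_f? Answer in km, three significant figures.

In SI: d = 5510 m, v = 9020 m/s.
(ρ_i/ρ_t)^0.363 = (1470/1100)^0.363 = 1.111
d^0.77 = 5510^0.77 = 759.8
v^0.47 = 9020^0.47 = 72.27
g^-0.24 = 1.43^-0.24 = 0.9177
D_tc = 1.14 × 1.111 × 759.8 × 72.27 × 0.9177 = 63820 m
D_f = 1.12 × 63820 = 71478 m
     = 71.48 km

D_f ≈ 71.5 km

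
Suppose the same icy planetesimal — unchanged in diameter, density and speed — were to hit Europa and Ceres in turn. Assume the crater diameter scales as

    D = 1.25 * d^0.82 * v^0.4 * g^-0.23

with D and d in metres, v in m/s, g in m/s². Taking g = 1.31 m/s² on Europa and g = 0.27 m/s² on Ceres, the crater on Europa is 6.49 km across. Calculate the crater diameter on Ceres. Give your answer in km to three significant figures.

D ≈ 9.33 km

All impactor-dependent factors cancel in the ratio, leaving D_Ceres/D_Europa = (g_Ceres/g_Europa)^-0.23.
(0.27/1.31)^-0.23 = 0.2061^-0.23 = 1.438
D_Ceres = 1.438 × 6.49 km = 9.33 km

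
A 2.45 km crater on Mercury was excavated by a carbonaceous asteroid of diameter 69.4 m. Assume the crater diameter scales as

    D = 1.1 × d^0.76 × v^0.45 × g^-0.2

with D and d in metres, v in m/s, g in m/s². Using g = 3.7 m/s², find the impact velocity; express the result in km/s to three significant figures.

Rearranging for v: v = [D / (1.1 · 69.4^0.76 · 3.7^-0.2)]^(1/0.45).
D = 2450 m.
69.4^0.76 = 25.09
3.7^-0.2 = 0.7698
Denominator = 1.1 × 25.09 × 0.7698 = 21.25
D / 21.25 = 2450 / 21.25 = 115.3
v = 115.3^(1/0.45) = 115.3^2.2222 = 38177 m/s

v ≈ 38.2 km/s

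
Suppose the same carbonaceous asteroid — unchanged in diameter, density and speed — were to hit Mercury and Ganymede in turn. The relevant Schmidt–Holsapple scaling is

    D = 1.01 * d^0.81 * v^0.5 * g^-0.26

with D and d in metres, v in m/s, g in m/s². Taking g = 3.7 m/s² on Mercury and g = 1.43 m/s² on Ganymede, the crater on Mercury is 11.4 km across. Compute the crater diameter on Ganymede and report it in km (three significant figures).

D ≈ 14.6 km

All impactor-dependent factors cancel in the ratio, leaving D_Ganymede/D_Mercury = (g_Ganymede/g_Mercury)^-0.26.
(1.43/3.7)^-0.26 = 0.3865^-0.26 = 1.280
D_Ganymede = 1.280 × 11.4 km = 14.6 km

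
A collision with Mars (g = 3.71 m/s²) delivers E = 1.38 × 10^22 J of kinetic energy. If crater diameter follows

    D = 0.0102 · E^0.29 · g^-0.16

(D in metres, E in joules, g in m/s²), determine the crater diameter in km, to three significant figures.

E^0.29 = (1.38 × 10^22)^0.29 = 2.634 × 10^6
g^-0.16 = 3.71^-0.16 = 0.8108
D = 0.0102 × 2.634 × 10^6 × 0.8108 = 21784 m
   = 21.78 km

D ≈ 21.8 km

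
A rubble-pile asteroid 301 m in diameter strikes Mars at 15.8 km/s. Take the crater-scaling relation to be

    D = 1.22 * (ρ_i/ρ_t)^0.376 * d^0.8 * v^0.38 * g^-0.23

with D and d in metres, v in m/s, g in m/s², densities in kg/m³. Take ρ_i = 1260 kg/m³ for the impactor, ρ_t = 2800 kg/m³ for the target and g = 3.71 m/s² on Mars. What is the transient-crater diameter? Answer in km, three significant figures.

In SI units: v = 15800 m/s.
(ρ_i/ρ_t)^0.376 = (1260/2800)^0.376 = 0.7406
d^0.8 = 301^0.8 = 96.13
v^0.38 = 15800^0.38 = 39.40
g^-0.23 = 3.71^-0.23 = 0.7397
D = 1.22 × 0.7406 × 96.13 × 39.40 × 0.7397 = 2531 m
   = 2.531 km

D ≈ 2.53 km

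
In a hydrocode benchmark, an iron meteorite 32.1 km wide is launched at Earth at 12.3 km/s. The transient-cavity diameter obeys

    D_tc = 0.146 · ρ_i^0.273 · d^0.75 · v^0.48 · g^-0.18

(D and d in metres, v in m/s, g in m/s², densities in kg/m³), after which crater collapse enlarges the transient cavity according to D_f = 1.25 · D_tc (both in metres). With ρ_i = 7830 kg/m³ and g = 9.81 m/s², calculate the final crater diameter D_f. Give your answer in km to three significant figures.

D_f ≈ 308 km

In SI: d = 32100 m, v = 12300 m/s.
ρ_i^0.273 = 7830^0.273 = 11.56
d^0.75 = 32100^0.75 = 2398
v^0.48 = 12300^0.48 = 91.87
g^-0.18 = 9.81^-0.18 = 0.6630
D_tc = 0.146 × 11.56 × 2398 × 91.87 × 0.6630 = 2.465 × 10^5 m
D_f = 1.25 × 2.465 × 10^5 = 3.081 × 10^5 m
     = 308.1 km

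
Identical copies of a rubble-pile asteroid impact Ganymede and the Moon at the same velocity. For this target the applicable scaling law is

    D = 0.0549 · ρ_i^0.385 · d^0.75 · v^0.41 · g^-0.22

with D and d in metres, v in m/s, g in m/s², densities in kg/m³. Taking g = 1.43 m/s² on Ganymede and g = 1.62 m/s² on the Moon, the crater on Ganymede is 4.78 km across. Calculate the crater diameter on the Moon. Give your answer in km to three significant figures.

D ≈ 4.65 km

All impactor-dependent factors cancel in the ratio, leaving D_Moon/D_Ganymede = (g_Moon/g_Ganymede)^-0.22.
(1.62/1.43)^-0.22 = 1.133^-0.22 = 0.9729
D_Moon = 0.9729 × 4.78 km = 4.65 km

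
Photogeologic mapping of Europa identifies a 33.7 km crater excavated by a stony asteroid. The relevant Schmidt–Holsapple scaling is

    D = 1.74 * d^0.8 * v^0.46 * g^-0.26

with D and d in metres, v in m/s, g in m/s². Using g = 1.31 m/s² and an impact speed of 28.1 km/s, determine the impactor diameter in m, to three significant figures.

d ≈ 690 m

Rearranging for d: d = [D / (1.74 · 28100^0.46 · 1.31^-0.26)]^(1/0.8).
D = 33700 m.
28100^0.46 = 111.3
1.31^-0.26 = 0.9322
Denominator = 1.74 × 111.3 × 0.9322 = 180.5
D / 180.5 = 33700 / 180.5 = 186.7
d = 186.7^(1/0.8) = 186.7^1.25 = 690.1 m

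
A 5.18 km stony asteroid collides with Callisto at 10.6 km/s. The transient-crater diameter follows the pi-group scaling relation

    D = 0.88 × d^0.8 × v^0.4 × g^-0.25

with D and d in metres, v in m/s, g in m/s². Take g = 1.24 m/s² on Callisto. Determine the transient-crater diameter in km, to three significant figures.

In SI units: d = 5180 m, v = 10600 m/s.
d^0.8 = 5180^0.8 = 936.4
v^0.4 = 10600^0.4 = 40.75
g^-0.25 = 1.24^-0.25 = 0.9476
D = 0.88 × 936.4 × 40.75 × 0.9476 = 31820 m
   = 31.82 km

D ≈ 31.8 km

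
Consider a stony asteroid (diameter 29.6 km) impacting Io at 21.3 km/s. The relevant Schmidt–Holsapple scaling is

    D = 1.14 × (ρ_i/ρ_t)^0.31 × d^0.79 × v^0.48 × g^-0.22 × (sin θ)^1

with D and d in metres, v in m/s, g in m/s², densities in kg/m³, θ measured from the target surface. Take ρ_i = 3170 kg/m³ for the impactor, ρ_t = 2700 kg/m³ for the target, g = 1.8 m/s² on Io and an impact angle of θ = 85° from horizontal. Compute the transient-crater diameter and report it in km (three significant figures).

D ≈ 427 km

In SI units: d = 29600 m, v = 21300 m/s.
(ρ_i/ρ_t)^0.31 = (3170/2700)^0.31 = 1.051
d^0.79 = 29600^0.79 = 3407
v^0.48 = 21300^0.48 = 119.6
g^-0.22 = 1.8^-0.22 = 0.8787
(sin 85°)^1 = 0.9962^1 = 0.9962
D = 1.14 × 1.051 × 3407 × 119.6 × 0.8787 × 0.9962 = 4.274 × 10^5 m
   = 427.4 km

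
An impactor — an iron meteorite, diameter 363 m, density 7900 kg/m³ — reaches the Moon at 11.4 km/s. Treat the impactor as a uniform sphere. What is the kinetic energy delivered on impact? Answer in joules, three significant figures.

v = 11400 m/s.
Mass m = (π/6) ρ d³ = (π/6) × 7900 × (363)³ = 1.979 × 10^11 kg
E = ½ m v² = 0.5 × 1.979 × 10^11 × (11400)² = 1.286 × 10^19 J

E ≈ 1.29 × 10^19 J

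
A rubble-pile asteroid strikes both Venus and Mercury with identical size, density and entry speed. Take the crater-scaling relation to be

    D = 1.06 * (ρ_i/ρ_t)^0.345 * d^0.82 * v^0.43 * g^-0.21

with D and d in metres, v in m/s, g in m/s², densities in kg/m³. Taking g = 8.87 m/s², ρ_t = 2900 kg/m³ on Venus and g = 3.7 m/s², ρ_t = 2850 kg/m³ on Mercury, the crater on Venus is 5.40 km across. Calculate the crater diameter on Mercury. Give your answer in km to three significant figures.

The impactor-only factors (d, v, ρ_i) cancel in the ratio, leaving D_Mercury/D_Venus = (g_Mercury/g_Venus)^-0.21 · (ρ_t,Venus/ρ_t,Mercury)^0.345.
(3.7/8.87)^-0.21 = 0.4171^-0.21 = 1.202
(2900/2850)^0.345 = 1.018^0.345 = 1.006
Ratio = 1.202 × 1.006 = 1.209
D_Mercury = 1.209 × 5.40 km = 6.53 km

D ≈ 6.53 km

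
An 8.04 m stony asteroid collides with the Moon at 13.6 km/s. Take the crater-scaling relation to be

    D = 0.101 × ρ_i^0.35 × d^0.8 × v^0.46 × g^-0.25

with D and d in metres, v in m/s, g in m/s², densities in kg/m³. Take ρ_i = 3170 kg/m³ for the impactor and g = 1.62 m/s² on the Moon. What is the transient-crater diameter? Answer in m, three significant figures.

In SI units: v = 13600 m/s.
ρ_i^0.35 = 3170^0.35 = 16.80
d^0.8 = 8.04^0.8 = 5.299
v^0.46 = 13600^0.46 = 79.69
g^-0.25 = 1.62^-0.25 = 0.8864
D = 0.101 × 16.80 × 5.299 × 79.69 × 0.8864 = 635.1 m

D ≈ 635 m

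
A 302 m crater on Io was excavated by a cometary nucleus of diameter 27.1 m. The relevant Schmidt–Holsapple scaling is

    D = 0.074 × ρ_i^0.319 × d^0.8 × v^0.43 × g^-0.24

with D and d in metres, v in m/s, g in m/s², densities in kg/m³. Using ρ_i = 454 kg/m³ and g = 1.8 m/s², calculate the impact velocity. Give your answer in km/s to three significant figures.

Rearranging for v: v = [D / (0.074 · 454^0.319 · 27.1^0.8 · 1.8^-0.24)]^(1/0.43).
454^0.319 = 7.040
27.1^0.8 = 14.01
1.8^-0.24 = 0.8684
Denominator = 0.074 × 7.040 × 14.01 × 0.8684 = 6.338
D / 6.338 = 302 / 6.338 = 47.65
v = 47.65^(1/0.43) = 47.65^2.3256 = 7989 m/s

v ≈ 7.99 km/s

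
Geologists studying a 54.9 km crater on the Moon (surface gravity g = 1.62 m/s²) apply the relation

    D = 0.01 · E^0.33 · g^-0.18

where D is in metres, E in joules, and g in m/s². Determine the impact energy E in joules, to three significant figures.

E ≈ 3.45 × 10^20 J

Rearranging: E = [D / (0.01 · g^-0.18)]^(1/0.33).
D = 54900 m.
g^-0.18 = 1.62^-0.18 = 0.9168
D / (0.01 × 0.9168) = 54900 / (9.168 × 10^-3) = 5.988 × 10^6
E = (5.988 × 10^6)^3.0303 = 3.445 × 10^20 J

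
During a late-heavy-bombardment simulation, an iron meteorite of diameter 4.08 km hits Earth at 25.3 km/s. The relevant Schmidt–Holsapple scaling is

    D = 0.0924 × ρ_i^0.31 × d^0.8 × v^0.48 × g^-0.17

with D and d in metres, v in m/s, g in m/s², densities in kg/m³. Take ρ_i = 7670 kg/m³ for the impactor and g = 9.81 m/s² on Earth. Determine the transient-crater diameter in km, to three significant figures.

D ≈ 101 km

In SI units: d = 4080 m, v = 25300 m/s.
ρ_i^0.31 = 7670^0.31 = 16.01
d^0.8 = 4080^0.8 = 773.6
v^0.48 = 25300^0.48 = 129.9
g^-0.17 = 9.81^-0.17 = 0.6783
D = 0.0924 × 16.01 × 773.6 × 129.9 × 0.6783 = 1.008 × 10^5 m
   = 100.8 km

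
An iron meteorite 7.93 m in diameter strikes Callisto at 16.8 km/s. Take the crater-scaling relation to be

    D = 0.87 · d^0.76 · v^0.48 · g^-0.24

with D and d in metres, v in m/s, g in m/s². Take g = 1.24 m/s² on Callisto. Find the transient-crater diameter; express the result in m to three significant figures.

D ≈ 425 m

In SI units: v = 16800 m/s.
d^0.76 = 7.93^0.76 = 4.824
v^0.48 = 16800^0.48 = 106.7
g^-0.24 = 1.24^-0.24 = 0.9497
D = 0.87 × 4.824 × 106.7 × 0.9497 = 425.3 m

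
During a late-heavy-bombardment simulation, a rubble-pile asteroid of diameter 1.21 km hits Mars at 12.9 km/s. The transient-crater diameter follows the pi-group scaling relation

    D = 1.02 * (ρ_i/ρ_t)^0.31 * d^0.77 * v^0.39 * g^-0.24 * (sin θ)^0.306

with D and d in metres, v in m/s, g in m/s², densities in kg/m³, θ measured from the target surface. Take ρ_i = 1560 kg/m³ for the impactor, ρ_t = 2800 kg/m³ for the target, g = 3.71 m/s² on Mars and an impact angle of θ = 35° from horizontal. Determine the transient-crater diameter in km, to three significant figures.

D ≈ 4.97 km

In SI units: d = 1210 m, v = 12900 m/s.
(ρ_i/ρ_t)^0.31 = (1560/2800)^0.31 = 0.8342
d^0.77 = 1210^0.77 = 236.5
v^0.39 = 12900^0.39 = 40.10
g^-0.24 = 3.71^-0.24 = 0.7300
(sin 35°)^0.306 = 0.5736^0.306 = 0.8436
D = 1.02 × 0.8342 × 236.5 × 40.10 × 0.7300 × 0.8436 = 4969 m
   = 4.969 km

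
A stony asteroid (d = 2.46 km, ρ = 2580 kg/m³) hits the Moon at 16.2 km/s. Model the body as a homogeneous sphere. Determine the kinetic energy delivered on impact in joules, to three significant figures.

d = 2460 m; v = 16200 m/s.
Mass m = (π/6) ρ d³ = (π/6) × 2580 × (2460)³ = 2.011 × 10^13 kg
E = ½ m v² = 0.5 × 2.011 × 10^13 × (16200)² = 2.639 × 10^21 J

E ≈ 2.64 × 10^21 J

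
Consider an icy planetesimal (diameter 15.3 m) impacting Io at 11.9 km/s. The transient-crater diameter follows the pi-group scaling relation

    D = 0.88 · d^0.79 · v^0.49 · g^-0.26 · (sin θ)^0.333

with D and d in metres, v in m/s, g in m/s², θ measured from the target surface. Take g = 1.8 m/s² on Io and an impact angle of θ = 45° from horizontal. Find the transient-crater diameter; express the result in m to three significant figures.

In SI units: v = 11900 m/s.
d^0.79 = 15.3^0.79 = 8.628
v^0.49 = 11900^0.49 = 99.32
g^-0.26 = 1.8^-0.26 = 0.8583
(sin 45°)^0.333 = 0.7071^0.333 = 0.8910
D = 0.88 × 8.628 × 99.32 × 0.8583 × 0.8910 = 576.7 m

D ≈ 577 m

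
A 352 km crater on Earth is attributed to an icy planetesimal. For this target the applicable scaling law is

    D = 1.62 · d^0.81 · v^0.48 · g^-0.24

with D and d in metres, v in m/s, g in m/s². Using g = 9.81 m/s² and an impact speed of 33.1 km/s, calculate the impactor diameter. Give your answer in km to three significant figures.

d ≈ 16.0 km

Rearranging for d: d = [D / (1.62 · 33100^0.48 · 9.81^-0.24)]^(1/0.81).
D = 352000 m.
33100^0.48 = 147.7
9.81^-0.24 = 0.5781
Denominator = 1.62 × 147.7 × 0.5781 = 138.3
D / 138.3 = 352000 / 138.3 = 2545
d = 2545^(1/0.81) = 2545^1.2346 = 16020 m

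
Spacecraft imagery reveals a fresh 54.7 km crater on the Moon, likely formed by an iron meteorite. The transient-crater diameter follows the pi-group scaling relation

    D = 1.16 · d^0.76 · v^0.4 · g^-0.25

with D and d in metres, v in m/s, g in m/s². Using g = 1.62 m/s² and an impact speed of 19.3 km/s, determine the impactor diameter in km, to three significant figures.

d ≈ 9.18 km

Rearranging for d: d = [D / (1.16 · 19300^0.4 · 1.62^-0.25)]^(1/0.76).
D = 54700 m.
19300^0.4 = 51.79
1.62^-0.25 = 0.8864
Denominator = 1.16 × 51.79 × 0.8864 = 53.25
D / 53.25 = 54700 / 53.25 = 1027
d = 1027^(1/0.76) = 1027^1.3158 = 9175 m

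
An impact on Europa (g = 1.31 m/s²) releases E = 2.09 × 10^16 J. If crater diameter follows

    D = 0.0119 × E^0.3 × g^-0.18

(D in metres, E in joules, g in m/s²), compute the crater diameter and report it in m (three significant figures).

E^0.3 = (2.09 × 10^16)^0.3 = 7.871 × 10^4
g^-0.18 = 1.31^-0.18 = 0.9526
D = 0.0119 × 7.871 × 10^4 × 0.9526 = 892.3 m

D ≈ 892 m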